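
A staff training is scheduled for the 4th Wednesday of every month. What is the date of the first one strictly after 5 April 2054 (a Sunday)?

April 2054 starts on a Wednesday; its first Wednesday is the 1st, so the 4th Wednesday is the 22nd — 22 April 2054.
22 April 2054 is after 5 April 2054, so that is the next one.

22 April 2054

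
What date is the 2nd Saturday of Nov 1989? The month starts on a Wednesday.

Nov 1989 begins on a Wednesday, so the first Saturday is Nov 4 (3 days later).
The 2nd Saturday is 1 weeks later: 4 + 7 = 11.

Nov 11, 1989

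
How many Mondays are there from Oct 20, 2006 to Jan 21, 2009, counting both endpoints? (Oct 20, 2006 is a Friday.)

Oct 20, 2006 is a Friday; the first Monday on or after it is Oct 23, 2006 (3 days later).
From Oct 23, 2006 to Jan 21, 2009: 69 + 365 + 366 + 21 = 821 days (rest of 2006, 2007, 2008, to Jan 21, 2009 in 2009).
821 ÷ 7 = 117 full weeks with remainder 2, so 117 more Mondays after the first → 118.

118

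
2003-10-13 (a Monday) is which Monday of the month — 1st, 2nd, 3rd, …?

2nd

Day 13 falls in week ⌈13/7⌉ of the month.
Days 1–7 hold the 1st Monday, 8–14 the 2nd, 15–21 the 3rd, 22–28 the 4th, 29–31 the 5th.
13 is in the range for the 2nd.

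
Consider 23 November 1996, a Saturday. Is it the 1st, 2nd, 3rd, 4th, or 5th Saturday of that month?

4th

Day 23 falls in week ⌈23/7⌉ of the month.
Days 1–7 hold the 1st Saturday, 8–14 the 2nd, 15–21 the 3rd, 22–28 the 4th, 29–31 the 5th.
23 is in the range for the 4th.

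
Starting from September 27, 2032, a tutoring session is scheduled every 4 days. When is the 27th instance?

January 9, 2033

The 27th occurrence is 26 intervals after the first: 26 × 4 = 104 days after September 27, 2032.
September has 30 days — 3 days to the end of September leaves 101.
October has 31 days (70 left).
November has 30 days (40 left).
December has 31 days (9 left).
9 days into January → January 9, 2033.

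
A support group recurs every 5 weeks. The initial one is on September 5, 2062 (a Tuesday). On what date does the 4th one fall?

The 4th occurrence is 3 intervals after the first: 3 × 35 = 105 days after September 5, 2062.
September has 30 days — 25 days to the end of September leaves 80.
October has 31 days (49 left).
November has 30 days (19 left).
19 days into December → December 19, 2062.

December 19, 2062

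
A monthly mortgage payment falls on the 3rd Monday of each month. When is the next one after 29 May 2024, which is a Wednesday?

17 June 2024

May 2024 starts on a Wednesday; its first Monday is the 6th, so the 3rd Monday is the 20th — 20 May 2024.
That is not after 29 May 2024, so look at June 2024.
June 2024 starts on a Saturday; its first Monday is the 3rd, so the 3rd Monday is the 17th — 17 June 2024.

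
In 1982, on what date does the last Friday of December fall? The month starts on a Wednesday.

December 1982 begins on a Wednesday, so the first Friday is December 3 (2 days later).
December 1982 has 31 days. Adding weeks: 3, 10, 17, 24, 31 — the last one ≤ 31 is the 31st.

1982-12-31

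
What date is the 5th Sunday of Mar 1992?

Mar 1992 begins on a Sunday, so the first Sunday is Mar 1.
The 5th Sunday is 4 weeks later: 1 + 28 = 29.

Mar 29, 1992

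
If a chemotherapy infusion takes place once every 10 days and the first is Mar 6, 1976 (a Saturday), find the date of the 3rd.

Mar 26, 1976

The 3rd occurrence is 2 intervals after the first: 2 × 10 = 20 days after Mar 6, 1976.
20 days later is Mar 26, 1976.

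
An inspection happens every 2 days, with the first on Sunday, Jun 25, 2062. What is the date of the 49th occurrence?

Sep 29, 2062

The 49th occurrence is 48 intervals after the first: 48 × 2 = 96 days after Jun 25, 2062.
Jun has 30 days — 5 days to the end of Jun leaves 91.
Jul has 31 days (60 left).
Aug has 31 days (29 left).
29 days into Sep → Sep 29, 2062.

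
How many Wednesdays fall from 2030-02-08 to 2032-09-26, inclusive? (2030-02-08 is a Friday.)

137

2030-02-08 is a Friday; the first Wednesday on or after it is 2030-02-13 (5 days later).
From 2030-02-13 to 2032-09-26: 321 + 365 + 270 = 956 days (rest of 2030, 2031, to 2032-09-26 in 2032).
956 ÷ 7 = 136 full weeks with remainder 4, so 136 more Wednesdays after the first → 137.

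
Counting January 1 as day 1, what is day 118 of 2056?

April 27, 2056

January has 31 days (118 − 31 = 87 remain).
February has 29 days (87 − 29 = 58 remain).
March has 31 days (58 − 31 = 27 remain).
27 into April → April 27.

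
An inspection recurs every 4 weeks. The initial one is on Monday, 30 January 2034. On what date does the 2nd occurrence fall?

27 February 2034

The 2nd occurrence is 1 interval after the first: 1 × 28 = 28 days after 30 January 2034.
January has 31 days — 1 day to the end of January leaves 27.
27 days into February → 27 February 2034.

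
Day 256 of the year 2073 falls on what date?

January has 31 days (256 − 31 = 225 remain).
February has 28 days (225 − 28 = 197 remain).
March has 31 days (197 − 31 = 166 remain).
April has 30 days (166 − 30 = 136 remain).
May has 31 days (136 − 31 = 105 remain).
June has 30 days (105 − 30 = 75 remain).
July has 31 days (75 − 31 = 44 remain).
August has 31 days (44 − 31 = 13 remain).
13 into September → September 13.

2073-09-13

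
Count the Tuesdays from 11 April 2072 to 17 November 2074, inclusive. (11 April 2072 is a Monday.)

11 April 2072 is a Monday; the first Tuesday on or after it is 12 April 2072 (1 day later).
From 12 April 2072 to 17 November 2074: 263 + 365 + 321 = 949 days (rest of 2072, 2073, to 17 November 2074 in 2074).
949 ÷ 7 = 135 full weeks with remainder 4, so 135 more Tuesdays after the first → 136.

136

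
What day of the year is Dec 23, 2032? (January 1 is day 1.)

358

Days in months before Dec: 31 + 29 + 31 + 30 + 31 + 30 + 31 + 31 + 30 + 31 + 30 = 335.
Plus 23 days into Dec → day 358.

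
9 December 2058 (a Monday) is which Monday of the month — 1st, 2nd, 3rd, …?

2nd

Day 9 falls in week ⌈9/7⌉ of the month.
Days 1–7 hold the 1st Monday, 8–14 the 2nd, 15–21 the 3rd, 22–28 the 4th, 29–31 the 5th.
9 is in the range for the 2nd.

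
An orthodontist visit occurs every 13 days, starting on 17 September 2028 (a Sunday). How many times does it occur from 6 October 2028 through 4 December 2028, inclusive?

5

Occurrences land 13·i days after 17 September 2028 for i = 0, 1, 2, …
6 October 2028 is 19 days after the start; 19 ÷ 13 = 1 remainder 6; since the remainder is 6, round up to i = 2. First occurrence in the window: #3 on 13 October 2028 (2×13 = 26 days in).
4 December 2028 is 78 days after the start; 78 ÷ 13 = 6 remainder 0. Last occurrence in the window: #7 on 4 December 2028.
Occurrences #3 through #7: 5 in total.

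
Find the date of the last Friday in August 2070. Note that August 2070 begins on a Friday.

August 2070 begins on a Friday, so the first Friday is August 1.
August 2070 has 31 days. Adding weeks: 1, 8, 15, 22, 29 — the last one ≤ 31 is the 29th.

29 August 2070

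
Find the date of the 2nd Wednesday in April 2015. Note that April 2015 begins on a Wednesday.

2015-04-08

April 2015 begins on a Wednesday, so the first Wednesday is April 1.
The 2nd Wednesday is 1 weeks later: 1 + 7 = 8.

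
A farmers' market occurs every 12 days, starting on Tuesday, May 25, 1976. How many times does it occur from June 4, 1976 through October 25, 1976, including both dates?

Occurrences land 12·i days after May 25, 1976 for i = 0, 1, 2, …
June 4, 1976 is 10 days after the start; 10 ÷ 12 = 0 remainder 10; since the remainder is 10, round up to i = 1. First occurrence in the window: #2 on June 6, 1976 (1×12 = 12 days in).
October 25, 1976 is 153 days after the start; 153 ÷ 12 = 12 remainder 9. Last occurrence in the window: #13 on October 16, 1976.
Occurrences #2 through #13: 12 in total.

12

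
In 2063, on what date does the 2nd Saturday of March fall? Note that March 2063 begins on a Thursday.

10 March 2063

March 2063 begins on a Thursday, so the first Saturday is March 3 (2 days later).
The 2nd Saturday is 1 weeks later: 3 + 7 = 10.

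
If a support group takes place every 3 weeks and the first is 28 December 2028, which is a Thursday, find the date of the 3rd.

The 3rd occurrence is 2 intervals after the first: 2 × 21 = 42 days after 28 December 2028.
December has 31 days — 3 days to the end of December leaves 39.
January has 31 days (8 left).
8 days into February → 8 February 2029.

8 February 2029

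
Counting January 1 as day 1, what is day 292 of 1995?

January has 31 days (292 − 31 = 261 remain).
February has 28 days (261 − 28 = 233 remain).
March has 31 days (233 − 31 = 202 remain).
April has 30 days (202 − 30 = 172 remain).
May has 31 days (172 − 31 = 141 remain).
June has 30 days (141 − 30 = 111 remain).
July has 31 days (111 − 31 = 80 remain).
August has 31 days (80 − 31 = 49 remain).
September has 30 days (49 − 30 = 19 remain).
19 into October → October 19.

19 October 1995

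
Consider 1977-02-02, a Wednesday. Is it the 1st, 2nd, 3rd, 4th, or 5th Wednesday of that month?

Day 2 falls in week ⌈2/7⌉ of the month.
Days 1–7 hold the 1st Wednesday, 8–14 the 2nd, 15–21 the 3rd, 22–28 the 4th, 29–31 the 5th.
2 is in the range for the 1st.

1st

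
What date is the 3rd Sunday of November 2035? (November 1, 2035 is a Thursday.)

November 18, 2035

November 2035 begins on a Thursday, so the first Sunday is November 4 (3 days later).
The 3rd Sunday is 2 weeks later: 4 + 14 = 18.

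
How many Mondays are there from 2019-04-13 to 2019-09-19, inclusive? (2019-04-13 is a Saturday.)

2019-04-13 is a Saturday; the first Monday on or after it is 2019-04-15 (2 days later).
From 2019-04-15 to 2019-09-19: 15 + 31 + 30 + 31 + 31 + 19 = 157 days (rest of April, May, June, July, August, September).
157 ÷ 7 = 22 full weeks with remainder 3, so 22 more Mondays after the first → 23.

23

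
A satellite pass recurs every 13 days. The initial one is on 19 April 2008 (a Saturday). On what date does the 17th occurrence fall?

The 17th occurrence is 16 intervals after the first: 16 × 13 = 208 days after 19 April 2008.
April has 30 days — 11 days to the end of April leaves 197.
May has 31 days (166 left).
June has 30 days (136 left).
July has 31 days (105 left).
August has 31 days (74 left).
September has 30 days (44 left).
October has 31 days (13 left).
13 days into November → 13 November 2008.

13 November 2008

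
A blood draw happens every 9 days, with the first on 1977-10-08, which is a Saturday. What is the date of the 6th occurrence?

The 6th occurrence is 5 intervals after the first: 5 × 9 = 45 days after 1977-10-08.
October has 31 days — 23 days to the end of October leaves 22.
22 days into November → 1977-11-22.

1977-11-22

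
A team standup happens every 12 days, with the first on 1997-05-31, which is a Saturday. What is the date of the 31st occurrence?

1998-05-26

The 31st occurrence is 30 intervals after the first: 30 × 12 = 360 days after 1997-05-31.
May has 31 days — 0 days to the end of May leaves 360.
June has 30 days (330 left).
July has 31 days (299 left).
August has 31 days (268 left).
September has 30 days (238 left).
October has 31 days (207 left).
November has 30 days (177 left).
December has 31 days (146 left).
January has 31 days (115 left).
February has 28 days (87 left).
March has 31 days (56 left).
April has 30 days (26 left).
26 days into May → 1998-05-26.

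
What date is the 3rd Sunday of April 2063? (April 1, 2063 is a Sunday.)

April 2063 begins on a Sunday, so the first Sunday is April 1.
The 3rd Sunday is 2 weeks later: 1 + 14 = 15.

2063-04-15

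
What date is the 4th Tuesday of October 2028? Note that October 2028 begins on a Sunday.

October 2028 begins on a Sunday, so the first Tuesday is October 3 (2 days later).
The 4th Tuesday is 3 weeks later: 3 + 21 = 24.

October 24, 2028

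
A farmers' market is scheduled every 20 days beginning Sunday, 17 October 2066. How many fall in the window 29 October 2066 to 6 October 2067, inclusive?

17

Occurrences land 20·i days after 17 October 2066 for i = 0, 1, 2, …
29 October 2066 is 12 days after the start; 12 ÷ 20 = 0 remainder 12; since the remainder is 12, round up to i = 1. First occurrence in the window: #2 on 6 November 2066 (1×20 = 20 days in).
6 October 2067 is 354 days after the start; 354 ÷ 20 = 17 remainder 14. Last occurrence in the window: #18 on 22 September 2067.
Occurrences #2 through #18: 17 in total.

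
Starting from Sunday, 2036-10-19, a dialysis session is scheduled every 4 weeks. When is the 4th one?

The 4th occurrence is 3 intervals after the first: 3 × 28 = 84 days after 2036-10-19.
October has 31 days — 12 days to the end of October leaves 72.
November has 30 days (42 left).
December has 31 days (11 left).
11 days into January → 2037-01-11.

2037-01-11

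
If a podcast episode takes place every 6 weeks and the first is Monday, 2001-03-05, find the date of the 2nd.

2001-04-16

The 2nd occurrence is 1 interval after the first: 1 × 42 = 42 days after 2001-03-05.
March has 31 days — 26 days to the end of March leaves 16.
16 days into April → 2001-04-16.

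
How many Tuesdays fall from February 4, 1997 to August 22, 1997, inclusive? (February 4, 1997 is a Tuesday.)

29

February 4, 1997 is a Tuesday; the first Tuesday on or after it is February 4, 1997.
From February 4, 1997 to August 22, 1997: 24 + 31 + 30 + 31 + 30 + 31 + 22 = 199 days (rest of February, March, April, May, June, July, August).
199 ÷ 7 = 28 full weeks with remainder 3, so 28 more Tuesdays after the first → 29.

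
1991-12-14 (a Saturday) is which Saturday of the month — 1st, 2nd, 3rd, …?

2nd

Day 14 falls in week ⌈14/7⌉ of the month.
Days 1–7 hold the 1st Saturday, 8–14 the 2nd, 15–21 the 3rd, 22–28 the 4th, 29–31 the 5th.
14 is in the range for the 2nd.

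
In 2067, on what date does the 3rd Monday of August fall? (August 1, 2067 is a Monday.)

15 August 2067

August 2067 begins on a Monday, so the first Monday is August 1.
The 3rd Monday is 2 weeks later: 1 + 14 = 15.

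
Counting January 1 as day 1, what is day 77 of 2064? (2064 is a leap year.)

Jan has 31 days (77 − 31 = 46 remain).
Feb has 29 days (46 − 29 = 17 remain).
17 into Mar → Mar 17.

Mar 17, 2064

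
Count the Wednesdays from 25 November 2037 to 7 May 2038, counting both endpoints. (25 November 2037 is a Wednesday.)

24

25 November 2037 is a Wednesday; the first Wednesday on or after it is 25 November 2037.
From 25 November 2037 to 7 May 2038: 5 + 31 + 31 + 28 + 31 + 30 + 7 = 163 days (rest of November, December, January, February, March, April, May).
163 ÷ 7 = 23 full weeks with remainder 2, so 23 more Wednesdays after the first → 24.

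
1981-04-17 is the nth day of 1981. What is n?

Days in months before April: 31 + 28 + 31 = 90.
Plus 17 days into April → day 107.

107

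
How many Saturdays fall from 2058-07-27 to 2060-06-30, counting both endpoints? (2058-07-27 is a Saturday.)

101

2058-07-27 is a Saturday; the first Saturday on or after it is 2058-07-27.
From 2058-07-27 to 2060-06-30: 157 + 365 + 182 = 704 days (rest of 2058, 2059, to 2060-06-30 in 2060).
704 ÷ 7 = 100 full weeks with remainder 4, so 100 more Saturdays after the first → 101.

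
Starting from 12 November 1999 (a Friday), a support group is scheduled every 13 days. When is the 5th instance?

The 5th occurrence is 4 intervals after the first: 4 × 13 = 52 days after 12 November 1999.
November has 30 days — 18 days to the end of November leaves 34.
December has 31 days (3 left).
3 days into January → 3 January 2000.

3 January 2000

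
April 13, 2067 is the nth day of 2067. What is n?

Days in months before April: 31 + 28 + 31 = 90.
Plus 13 days into April → day 103.

103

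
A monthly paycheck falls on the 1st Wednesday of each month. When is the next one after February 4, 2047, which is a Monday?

February 6, 2047

February 2047 starts on a Friday, so its 1st Wednesday is February 6, 2047 (5 days in).
February 6, 2047 is after February 4, 2047, so that is the next one.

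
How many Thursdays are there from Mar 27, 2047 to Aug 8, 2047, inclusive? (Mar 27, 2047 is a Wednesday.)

Mar 27, 2047 is a Wednesday; the first Thursday on or after it is Mar 28, 2047 (1 day later).
From Mar 28, 2047 to Aug 8, 2047: 3 + 30 + 31 + 30 + 31 + 8 = 133 days (rest of Mar, Apr, May, Jun, Jul, Aug).
133 ÷ 7 = 19 full weeks with remainder 0, so 19 more Thursdays after the first → 20.

20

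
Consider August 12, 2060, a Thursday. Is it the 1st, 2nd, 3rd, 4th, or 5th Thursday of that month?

Day 12 falls in week ⌈12/7⌉ of the month.
Days 1–7 hold the 1st Thursday, 8–14 the 2nd, 15–21 the 3rd, 22–28 the 4th, 29–31 the 5th.
12 is in the range for the 2nd.

2nd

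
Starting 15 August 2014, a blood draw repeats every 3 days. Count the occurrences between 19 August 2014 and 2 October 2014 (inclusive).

Occurrences land 3·i days after 15 August 2014 for i = 0, 1, 2, …
19 August 2014 is 4 days after the start; 4 ÷ 3 = 1 remainder 1; since the remainder is 1, round up to i = 2. First occurrence in the window: #3 on 21 August 2014 (2×3 = 6 days in).
2 October 2014 is 48 days after the start; 48 ÷ 3 = 16 remainder 0. Last occurrence in the window: #17 on 2 October 2014.
Occurrences #3 through #17: 15 in total.

15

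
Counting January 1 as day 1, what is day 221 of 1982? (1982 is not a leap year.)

9 August 1982

January has 31 days (221 − 31 = 190 remain).
February has 28 days (190 − 28 = 162 remain).
March has 31 days (162 − 31 = 131 remain).
April has 30 days (131 − 30 = 101 remain).
May has 31 days (101 − 31 = 70 remain).
June has 30 days (70 − 30 = 40 remain).
July has 31 days (40 − 31 = 9 remain).
9 into August → August 9.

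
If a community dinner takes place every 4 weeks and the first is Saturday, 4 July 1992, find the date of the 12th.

The 12th occurrence is 11 intervals after the first: 11 × 28 = 308 days after 4 July 1992.
July has 31 days — 27 days to the end of July leaves 281.
August has 31 days (250 left).
September has 30 days (220 left).
October has 31 days (189 left).
November has 30 days (159 left).
December has 31 days (128 left).
January has 31 days (97 left).
February has 28 days (69 left).
March has 31 days (38 left).
April has 30 days (8 left).
8 days into May → 8 May 1993.

8 May 1993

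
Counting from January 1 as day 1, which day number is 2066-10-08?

281

Days in months before October: 31 + 28 + 31 + 30 + 31 + 30 + 31 + 31 + 30 = 273.
Plus 8 days into October → day 281.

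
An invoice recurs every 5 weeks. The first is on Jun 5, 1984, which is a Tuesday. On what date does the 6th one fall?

Nov 27, 1984

The 6th occurrence is 5 intervals after the first: 5 × 35 = 175 days after Jun 5, 1984.
Jun has 30 days — 25 days to the end of Jun leaves 150.
Jul has 31 days (119 left).
Aug has 31 days (88 left).
Sep has 30 days (58 left).
Oct has 31 days (27 left).
27 days into Nov → Nov 27, 1984.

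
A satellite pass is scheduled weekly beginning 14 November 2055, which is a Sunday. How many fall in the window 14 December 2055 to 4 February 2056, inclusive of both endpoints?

7

Occurrences land 7·i days after 14 November 2055 for i = 0, 1, 2, …
14 December 2055 is 30 days after the start; 30 ÷ 7 = 4 remainder 2; since the remainder is 2, round up to i = 5. First occurrence in the window: #6 on 19 December 2055 (5×7 = 35 days in).
4 February 2056 is 82 days after the start; 82 ÷ 7 = 11 remainder 5. Last occurrence in the window: #12 on 30 January 2056.
Occurrences #6 through #12: 7 in total.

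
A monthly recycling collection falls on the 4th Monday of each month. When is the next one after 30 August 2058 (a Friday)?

August 2058 starts on a Thursday; its first Monday is the 5th, so the 4th Monday is the 26th — 26 August 2058.
That is not after 30 August 2058, so look at September 2058.
September 2058 starts on a Sunday; its first Monday is the 2nd, so the 4th Monday is the 23rd — 23 September 2058.

23 September 2058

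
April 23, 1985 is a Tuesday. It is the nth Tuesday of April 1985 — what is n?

4th

Day 23 falls in week ⌈23/7⌉ of the month.
Days 1–7 hold the 1st Tuesday, 8–14 the 2nd, 15–21 the 3rd, 22–28 the 4th, 29–31 the 5th.
23 is in the range for the 4th.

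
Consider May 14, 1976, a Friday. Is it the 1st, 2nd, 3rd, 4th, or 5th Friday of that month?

2nd

Day 14 falls in week ⌈14/7⌉ of the month.
Days 1–7 hold the 1st Friday, 8–14 the 2nd, 15–21 the 3rd, 22–28 the 4th, 29–31 the 5th.
14 is in the range for the 2nd.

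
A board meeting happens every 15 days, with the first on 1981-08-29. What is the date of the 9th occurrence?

The 9th occurrence is 8 intervals after the first: 8 × 15 = 120 days after 1981-08-29.
August has 31 days — 2 days to the end of August leaves 118.
September has 30 days (88 left).
October has 31 days (57 left).
November has 30 days (27 left).
27 days into December → 1981-12-27.

1981-12-27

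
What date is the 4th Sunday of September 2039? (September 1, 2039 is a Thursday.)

September 25, 2039

September 2039 begins on a Thursday, so the first Sunday is September 4 (3 days later).
The 4th Sunday is 3 weeks later: 4 + 21 = 25.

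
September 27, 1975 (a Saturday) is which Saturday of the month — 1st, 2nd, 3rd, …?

4th

Day 27 falls in week ⌈27/7⌉ of the month.
Days 1–7 hold the 1st Saturday, 8–14 the 2nd, 15–21 the 3rd, 22–28 the 4th, 29–31 the 5th.
27 is in the range for the 4th.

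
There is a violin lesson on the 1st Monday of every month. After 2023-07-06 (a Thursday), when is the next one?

July 2023 starts on a Saturday, so its 1st Monday is 2023-07-03 (2 days in).
That is not after 2023-07-06, so look at August 2023.
August 2023 starts on a Tuesday, so its 1st Monday is 2023-08-07 (6 days in).

2023-08-07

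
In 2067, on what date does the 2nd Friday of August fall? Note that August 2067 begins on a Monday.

12 August 2067

August 2067 begins on a Monday, so the first Friday is August 5 (4 days later).
The 2nd Friday is 1 weeks later: 5 + 7 = 12.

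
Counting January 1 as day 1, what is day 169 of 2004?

Jun 17, 2004

Jan has 31 days (169 − 31 = 138 remain).
Feb has 29 days (138 − 29 = 109 remain).
Mar has 31 days (109 − 31 = 78 remain).
Apr has 30 days (78 − 30 = 48 remain).
May has 31 days (48 − 31 = 17 remain).
17 into Jun → Jun 17.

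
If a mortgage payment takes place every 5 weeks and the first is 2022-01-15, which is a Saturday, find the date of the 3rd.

The 3rd occurrence is 2 intervals after the first: 2 × 35 = 70 days after 2022-01-15.
January has 31 days — 16 days to the end of January leaves 54.
February has 28 days (26 left).
26 days into March → 2022-03-26.

2022-03-26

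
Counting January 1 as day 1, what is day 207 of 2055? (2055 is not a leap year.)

January has 31 days (207 − 31 = 176 remain).
February has 28 days (176 − 28 = 148 remain).
March has 31 days (148 − 31 = 117 remain).
April has 30 days (117 − 30 = 87 remain).
May has 31 days (87 − 31 = 56 remain).
June has 30 days (56 − 30 = 26 remain).
26 into July → July 26.

26 July 2055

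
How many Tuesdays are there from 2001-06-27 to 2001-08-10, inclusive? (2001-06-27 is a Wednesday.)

6

2001-06-27 is a Wednesday; the first Tuesday on or after it is 2001-07-03 (6 days later).
From 2001-07-03 to 2001-08-10: 28 + 10 = 38 days (rest of July, August).
38 ÷ 7 = 5 full weeks with remainder 3, so 5 more Tuesdays after the first → 6.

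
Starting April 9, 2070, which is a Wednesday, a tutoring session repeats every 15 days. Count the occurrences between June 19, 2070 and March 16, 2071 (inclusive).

18

Occurrences land 15·i days after April 9, 2070 for i = 0, 1, 2, …
June 19, 2070 is 71 days after the start; 71 ÷ 15 = 4 remainder 11; since the remainder is 11, round up to i = 5. First occurrence in the window: #6 on June 23, 2070 (5×15 = 75 days in).
March 16, 2071 is 341 days after the start; 341 ÷ 15 = 22 remainder 11. Last occurrence in the window: #23 on March 5, 2071.
Occurrences #6 through #23: 18 in total.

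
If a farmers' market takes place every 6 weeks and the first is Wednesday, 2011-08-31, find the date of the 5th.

The 5th occurrence is 4 intervals after the first: 4 × 42 = 168 days after 2011-08-31.
August has 31 days — 0 days to the end of August leaves 168.
September has 30 days (138 left).
October has 31 days (107 left).
November has 30 days (77 left).
December has 31 days (46 left).
January has 31 days (15 left).
15 days into February → 2012-02-15.

2012-02-15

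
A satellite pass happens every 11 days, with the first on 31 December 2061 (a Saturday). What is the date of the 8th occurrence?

18 March 2062

The 8th occurrence is 7 intervals after the first: 7 × 11 = 77 days after 31 December 2061.
December has 31 days — 0 days to the end of December leaves 77.
January has 31 days (46 left).
February has 28 days (18 left).
18 days into March → 18 March 2062.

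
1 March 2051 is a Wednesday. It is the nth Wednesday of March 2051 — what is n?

1st

Day 1 falls in week ⌈1/7⌉ of the month.
Days 1–7 hold the 1st Wednesday, 8–14 the 2nd, 15–21 the 3rd, 22–28 the 4th, 29–31 the 5th.
1 is in the range for the 1st.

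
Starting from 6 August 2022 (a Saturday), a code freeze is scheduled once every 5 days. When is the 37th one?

The 37th occurrence is 36 intervals after the first: 36 × 5 = 180 days after 6 August 2022.
August has 31 days — 25 days to the end of August leaves 155.
September has 30 days (125 left).
October has 31 days (94 left).
November has 30 days (64 left).
December has 31 days (33 left).
January has 31 days (2 left).
2 days into February → 2 February 2023.

2 February 2023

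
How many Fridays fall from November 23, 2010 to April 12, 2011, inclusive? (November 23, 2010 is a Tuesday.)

20

November 23, 2010 is a Tuesday; the first Friday on or after it is November 26, 2010 (3 days later).
From November 26, 2010 to April 12, 2011: 4 + 31 + 31 + 28 + 31 + 12 = 137 days (rest of November, December, January, February, March, April).
137 ÷ 7 = 19 full weeks with remainder 4, so 19 more Fridays after the first → 20.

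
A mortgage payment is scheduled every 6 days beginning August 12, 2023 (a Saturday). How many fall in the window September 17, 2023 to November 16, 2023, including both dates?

Occurrences land 6·i days after August 12, 2023 for i = 0, 1, 2, …
September 17, 2023 is 36 days after the start; 36 ÷ 6 = 6 remainder 0. First occurrence in the window: #7 on September 17, 2023 (6×6 = 36 days in).
November 16, 2023 is 96 days after the start; 96 ÷ 6 = 16 remainder 0. Last occurrence in the window: #17 on November 16, 2023.
Occurrences #7 through #17: 11 in total.

11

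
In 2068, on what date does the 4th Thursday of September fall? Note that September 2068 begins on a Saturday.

27 September 2068

September 2068 begins on a Saturday, so the first Thursday is September 6 (5 days later).
The 4th Thursday is 3 weeks later: 6 + 21 = 27.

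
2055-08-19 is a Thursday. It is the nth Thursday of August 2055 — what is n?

3rd

Day 19 falls in week ⌈19/7⌉ of the month.
Days 1–7 hold the 1st Thursday, 8–14 the 2nd, 15–21 the 3rd, 22–28 the 4th, 29–31 the 5th.
19 is in the range for the 3rd.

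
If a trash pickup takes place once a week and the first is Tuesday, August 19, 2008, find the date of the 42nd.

June 2, 2009

The 42nd occurrence is 41 intervals after the first: 41 × 7 = 287 days after August 19, 2008.
August has 31 days — 12 days to the end of August leaves 275.
September has 30 days (245 left).
October has 31 days (214 left).
November has 30 days (184 left).
December has 31 days (153 left).
January has 31 days (122 left).
February has 28 days (94 left).
March has 31 days (63 left).
April has 30 days (33 left).
May has 31 days (2 left).
2 days into June → June 2, 2009.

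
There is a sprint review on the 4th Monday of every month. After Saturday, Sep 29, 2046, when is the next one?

Sep 2046 starts on a Saturday; its first Monday is the 3rd, so the 4th Monday is the 24th — Sep 24, 2046.
That is not after Sep 29, 2046, so look at Oct 2046.
Oct 2046 starts on a Monday; its first Monday is the 1st, so the 4th Monday is the 22nd — Oct 22, 2046.

Oct 22, 2046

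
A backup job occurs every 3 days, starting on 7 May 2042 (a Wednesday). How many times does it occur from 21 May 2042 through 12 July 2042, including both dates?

Occurrences land 3·i days after 7 May 2042 for i = 0, 1, 2, …
21 May 2042 is 14 days after the start; 14 ÷ 3 = 4 remainder 2; since the remainder is 2, round up to i = 5. First occurrence in the window: #6 on 22 May 2042 (5×3 = 15 days in).
12 July 2042 is 66 days after the start; 66 ÷ 3 = 22 remainder 0. Last occurrence in the window: #23 on 12 July 2042.
Occurrences #6 through #23: 18 in total.

18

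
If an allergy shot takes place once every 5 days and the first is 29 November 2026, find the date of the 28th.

The 28th occurrence is 27 intervals after the first: 27 × 5 = 135 days after 29 November 2026.
November has 30 days — 1 day to the end of November leaves 134.
December has 31 days (103 left).
January has 31 days (72 left).
February has 28 days (44 left).
March has 31 days (13 left).
13 days into April → 13 April 2027.

13 April 2027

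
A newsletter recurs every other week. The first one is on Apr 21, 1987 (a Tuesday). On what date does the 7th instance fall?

The 7th occurrence is 6 intervals after the first: 6 × 14 = 84 days after Apr 21, 1987.
Apr has 30 days — 9 days to the end of Apr leaves 75.
May has 31 days (44 left).
Jun has 30 days (14 left).
14 days into Jul → Jul 14, 1987.

Jul 14, 1987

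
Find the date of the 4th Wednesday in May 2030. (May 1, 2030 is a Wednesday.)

May 2030 begins on a Wednesday, so the first Wednesday is May 1.
The 4th Wednesday is 3 weeks later: 1 + 21 = 22.

May 22, 2030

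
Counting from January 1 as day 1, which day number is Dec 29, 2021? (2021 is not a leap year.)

363

Days in months before Dec: 31 + 28 + 31 + 30 + 31 + 30 + 31 + 31 + 30 + 31 + 30 = 334.
Plus 29 days into Dec → day 363.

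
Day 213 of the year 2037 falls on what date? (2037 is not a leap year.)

1 August 2037

January has 31 days (213 − 31 = 182 remain).
February has 28 days (182 − 28 = 154 remain).
March has 31 days (154 − 31 = 123 remain).
April has 30 days (123 − 30 = 93 remain).
May has 31 days (93 − 31 = 62 remain).
June has 30 days (62 − 30 = 32 remain).
July has 31 days (32 − 31 = 1 remain).
1 into August → August 1.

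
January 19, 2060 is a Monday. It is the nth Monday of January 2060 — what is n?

Day 19 falls in week ⌈19/7⌉ of the month.
Days 1–7 hold the 1st Monday, 8–14 the 2nd, 15–21 the 3rd, 22–28 the 4th, 29–31 the 5th.
19 is in the range for the 3rd.

3rd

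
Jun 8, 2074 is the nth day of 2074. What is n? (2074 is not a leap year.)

159

Days in months before Jun: 31 + 28 + 31 + 30 + 31 = 151.
Plus 8 days into Jun → day 159.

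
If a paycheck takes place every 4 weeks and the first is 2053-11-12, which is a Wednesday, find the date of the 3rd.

2054-01-07

The 3rd occurrence is 2 intervals after the first: 2 × 28 = 56 days after 2053-11-12.
November has 30 days — 18 days to the end of November leaves 38.
December has 31 days (7 left).
7 days into January → 2054-01-07.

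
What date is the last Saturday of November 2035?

The first Saturday of November 2035 is November 3.
November 2035 has 30 days. Adding weeks: 3, 10, 17, 24 — the last one ≤ 30 is the 24th.

November 24, 2035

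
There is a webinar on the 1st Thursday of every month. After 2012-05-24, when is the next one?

2012-06-07

May 2012 starts on a Tuesday, so its 1st Thursday is 2012-05-03 (2 days in).
That is not after 2012-05-24, so look at June 2012.
June 2012 starts on a Friday, so its 1st Thursday is 2012-06-07 (6 days in).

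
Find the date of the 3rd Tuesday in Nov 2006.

Nov 21, 2006

The first Tuesday of Nov 2006 is Nov 7.
The 3rd Tuesday is 2 weeks later: 7 + 14 = 21.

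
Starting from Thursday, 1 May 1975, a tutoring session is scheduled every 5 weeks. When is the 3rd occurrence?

The 3rd occurrence is 2 intervals after the first: 2 × 35 = 70 days after 1 May 1975.
May has 31 days — 30 days to the end of May leaves 40.
June has 30 days (10 left).
10 days into July → 10 July 1975.

10 July 1975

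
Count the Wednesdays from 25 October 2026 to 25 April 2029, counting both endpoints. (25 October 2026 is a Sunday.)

25 October 2026 is a Sunday; the first Wednesday on or after it is 28 October 2026 (3 days later).
From 28 October 2026 to 25 April 2029: 64 + 365 + 366 + 115 = 910 days (rest of 2026, 2027, 2028, to 25 April 2029 in 2029).
910 ÷ 7 = 130 full weeks with remainder 0, so 130 more Wednesdays after the first → 131.

131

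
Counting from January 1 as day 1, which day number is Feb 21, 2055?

Days in months before Feb: 31 = 31.
Plus 21 days into Feb → day 52.

52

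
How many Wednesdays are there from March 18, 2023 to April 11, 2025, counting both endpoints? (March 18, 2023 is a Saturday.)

March 18, 2023 is a Saturday; the first Wednesday on or after it is March 22, 2023 (4 days later).
From March 22, 2023 to April 11, 2025: 284 + 366 + 101 = 751 days (rest of 2023, 2024, to April 11, 2025 in 2025).
751 ÷ 7 = 107 full weeks with remainder 2, so 107 more Wednesdays after the first → 108.

108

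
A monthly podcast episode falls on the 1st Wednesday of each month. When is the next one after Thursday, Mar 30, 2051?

Mar 2051 starts on a Wednesday, so its 1st Wednesday is Mar 1, 2051.
That is not after Mar 30, 2051, so look at Apr 2051.
Apr 2051 starts on a Saturday, so its 1st Wednesday is Apr 5, 2051 (4 days in).

Apr 5, 2051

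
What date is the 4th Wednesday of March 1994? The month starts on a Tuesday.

March 1994 begins on a Tuesday, so the first Wednesday is March 2 (1 day later).
The 4th Wednesday is 3 weeks later: 2 + 21 = 23.

March 23, 1994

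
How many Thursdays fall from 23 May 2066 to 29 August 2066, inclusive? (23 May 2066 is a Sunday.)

23 May 2066 is a Sunday; the first Thursday on or after it is 27 May 2066 (4 days later).
From 27 May 2066 to 29 August 2066: 4 + 30 + 31 + 29 = 94 days (rest of May, June, July, August).
94 ÷ 7 = 13 full weeks with remainder 3, so 13 more Thursdays after the first → 14.

14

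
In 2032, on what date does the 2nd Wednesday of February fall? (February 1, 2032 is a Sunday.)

February 2032 begins on a Sunday, so the first Wednesday is February 4 (3 days later).
The 2nd Wednesday is 1 weeks later: 4 + 7 = 11.

2032-02-11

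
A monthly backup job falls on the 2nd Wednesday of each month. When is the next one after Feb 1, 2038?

Feb 2038 starts on a Monday; its first Wednesday is the 3rd, so the 2nd Wednesday is the 10th — Feb 10, 2038.
Feb 10, 2038 is after Feb 1, 2038, so that is the next one.

Feb 10, 2038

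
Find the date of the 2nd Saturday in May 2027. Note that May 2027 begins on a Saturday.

May 8, 2027

May 2027 begins on a Saturday, so the first Saturday is May 1.
The 2nd Saturday is 1 weeks later: 1 + 7 = 8.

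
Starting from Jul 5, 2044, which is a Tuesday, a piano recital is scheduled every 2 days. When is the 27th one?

Aug 26, 2044

The 27th occurrence is 26 intervals after the first: 26 × 2 = 52 days after Jul 5, 2044.
Jul has 31 days — 26 days to the end of Jul leaves 26.
26 days into Aug → Aug 26, 2044.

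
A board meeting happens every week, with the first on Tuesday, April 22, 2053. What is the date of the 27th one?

The 27th occurrence is 26 intervals after the first: 26 × 7 = 182 days after April 22, 2053.
April has 30 days — 8 days to the end of April leaves 174.
May has 31 days (143 left).
June has 30 days (113 left).
July has 31 days (82 left).
August has 31 days (51 left).
September has 30 days (21 left).
21 days into October → October 21, 2053.

October 21, 2053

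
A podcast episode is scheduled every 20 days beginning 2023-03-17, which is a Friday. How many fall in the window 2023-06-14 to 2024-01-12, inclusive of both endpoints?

11

Occurrences land 20·i days after 2023-03-17 for i = 0, 1, 2, …
2023-06-14 is 89 days after the start; 89 ÷ 20 = 4 remainder 9; since the remainder is 9, round up to i = 5. First occurrence in the window: #6 on 2023-06-25 (5×20 = 100 days in).
2024-01-12 is 301 days after the start; 301 ÷ 20 = 15 remainder 1. Last occurrence in the window: #16 on 2024-01-11.
Occurrences #6 through #16: 11 in total.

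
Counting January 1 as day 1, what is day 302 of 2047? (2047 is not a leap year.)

29 October 2047

January has 31 days (302 − 31 = 271 remain).
February has 28 days (271 − 28 = 243 remain).
March has 31 days (243 − 31 = 212 remain).
April has 30 days (212 − 30 = 182 remain).
May has 31 days (182 − 31 = 151 remain).
June has 30 days (151 − 30 = 121 remain).
July has 31 days (121 − 31 = 90 remain).
August has 31 days (90 − 31 = 59 remain).
September has 30 days (59 − 30 = 29 remain).
29 into October → October 29.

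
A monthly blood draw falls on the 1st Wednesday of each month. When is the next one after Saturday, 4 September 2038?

6 October 2038

September 2038 starts on a Wednesday, so its 1st Wednesday is 1 September 2038.
That is not after 4 September 2038, so look at October 2038.
October 2038 starts on a Friday, so its 1st Wednesday is 6 October 2038 (5 days in).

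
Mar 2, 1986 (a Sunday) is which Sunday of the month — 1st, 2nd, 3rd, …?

Day 2 falls in week ⌈2/7⌉ of the month.
Days 1–7 hold the 1st Sunday, 8–14 the 2nd, 15–21 the 3rd, 22–28 the 4th, 29–31 the 5th.
2 is in the range for the 1st.

1st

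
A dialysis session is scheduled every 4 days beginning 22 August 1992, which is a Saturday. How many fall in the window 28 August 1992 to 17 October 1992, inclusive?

Occurrences land 4·i days after 22 August 1992 for i = 0, 1, 2, …
28 August 1992 is 6 days after the start; 6 ÷ 4 = 1 remainder 2; since the remainder is 2, round up to i = 2. First occurrence in the window: #3 on 30 August 1992 (2×4 = 8 days in).
17 October 1992 is 56 days after the start; 56 ÷ 4 = 14 remainder 0. Last occurrence in the window: #15 on 17 October 1992.
Occurrences #3 through #15: 13 in total.

13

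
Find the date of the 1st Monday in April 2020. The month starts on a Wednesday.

April 6, 2020

April 2020 begins on a Wednesday, so the first Monday is April 6 (5 days later).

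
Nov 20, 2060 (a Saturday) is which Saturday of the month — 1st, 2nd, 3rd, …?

3rd

Day 20 falls in week ⌈20/7⌉ of the month.
Days 1–7 hold the 1st Saturday, 8–14 the 2nd, 15–21 the 3rd, 22–28 the 4th, 29–31 the 5th.
20 is in the range for the 3rd.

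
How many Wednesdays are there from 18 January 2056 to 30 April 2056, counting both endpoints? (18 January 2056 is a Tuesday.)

15

18 January 2056 is a Tuesday; the first Wednesday on or after it is 19 January 2056 (1 day later).
From 19 January 2056 to 30 April 2056: 12 + 29 + 31 + 30 = 102 days (rest of January, February, March, April).
102 ÷ 7 = 14 full weeks with remainder 4, so 14 more Wednesdays after the first → 15.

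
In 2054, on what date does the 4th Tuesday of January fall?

January 27, 2054

January 2054 begins on a Thursday, so the first Tuesday is January 6 (5 days later).
The 4th Tuesday is 3 weeks later: 6 + 21 = 27.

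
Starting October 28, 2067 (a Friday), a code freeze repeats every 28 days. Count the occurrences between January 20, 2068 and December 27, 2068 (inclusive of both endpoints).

Occurrences land 28·i days after October 28, 2067 for i = 0, 1, 2, …
January 20, 2068 is 84 days after the start; 84 ÷ 28 = 3 remainder 0. First occurrence in the window: #4 on January 20, 2068 (3×28 = 84 days in).
December 27, 2068 is 426 days after the start; 426 ÷ 28 = 15 remainder 6. Last occurrence in the window: #16 on December 21, 2068.
Occurrences #4 through #16: 13 in total.

13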